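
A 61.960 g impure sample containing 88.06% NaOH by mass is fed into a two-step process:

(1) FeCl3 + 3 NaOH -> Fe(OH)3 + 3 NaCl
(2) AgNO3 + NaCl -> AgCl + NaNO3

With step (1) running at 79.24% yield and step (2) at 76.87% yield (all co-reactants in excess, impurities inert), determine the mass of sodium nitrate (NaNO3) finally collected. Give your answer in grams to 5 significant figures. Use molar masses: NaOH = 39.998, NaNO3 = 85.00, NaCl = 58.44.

Pure NaOH = 61.960 × 0.8806 = 54.5620 g.
n(NaOH) = 54.5620 / 39.998 = 1.36412 mol.
Step 1 (NaOH:NaCl = 3:3): theoretical n(NaCl) = 1.36412 mol; at 79.24% yield, n(NaCl) = 1.08093 mol.
Step 2 (NaCl:NaNO3 = 1:1): theoretical n(NaNO3) = 1.08093 mol, so theoretical mass = 1.08093 × 85.00 = 91.8788 g.
At 76.87% yield, actual mass of NaNO3 = 91.8788 × 0.7687 = 70.6272 g.

70.627 g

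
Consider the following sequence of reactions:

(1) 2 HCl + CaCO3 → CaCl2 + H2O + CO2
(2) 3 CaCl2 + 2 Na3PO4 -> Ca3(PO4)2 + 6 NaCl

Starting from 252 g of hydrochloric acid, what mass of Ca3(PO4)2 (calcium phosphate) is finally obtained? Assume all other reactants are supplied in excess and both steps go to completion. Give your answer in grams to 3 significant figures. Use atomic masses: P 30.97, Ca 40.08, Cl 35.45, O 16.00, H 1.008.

357 g

M(HCl) = 1.008 + 35.45 = 36.458 g/mol.
M(Ca3(PO4)2) = 3(40.08) + 2(30.97) + 8(16.00) = 310.18 g/mol.
n(HCl) = 252.0 / 36.458 = 6.912 mol.
Step 1 gives a 2:1 ratio of HCl to CaCl2, so n(CaCl2) = 3.456 mol.
In step 2 the CaCl2:Ca3(PO4)2 ratio is 3:1, so n(Ca3(PO4)2) = 1.152 mol.
Mass of Ca3(PO4)2 = 1.152 × 310.18 = 357.3 g.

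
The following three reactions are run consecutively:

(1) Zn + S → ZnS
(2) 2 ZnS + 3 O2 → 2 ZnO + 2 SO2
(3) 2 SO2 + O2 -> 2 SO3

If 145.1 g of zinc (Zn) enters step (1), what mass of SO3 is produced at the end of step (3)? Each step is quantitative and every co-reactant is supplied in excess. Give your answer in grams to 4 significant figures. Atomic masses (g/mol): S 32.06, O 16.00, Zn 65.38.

M(Zn) = 65.38 g/mol.
M(SO3) = 32.06 + 3(16.00) = 80.06 g/mol.
n(Zn) = 145.1 / 65.38 = 2.2193 mol.
Reaction (1): Zn→ZnS ratio 1:1 ⇒ n(ZnS) = 2.2193 mol.
Reaction (2): ZnS→SO2 ratio 2:2 ⇒ n(SO2) = 2.2193 mol.
Reaction (3): SO2→SO3 ratio 2:2 ⇒ n(SO3) = 2.2193 mol.
Mass of SO3 = 2.2193 × 80.06 = 177.68 g.

177.7 g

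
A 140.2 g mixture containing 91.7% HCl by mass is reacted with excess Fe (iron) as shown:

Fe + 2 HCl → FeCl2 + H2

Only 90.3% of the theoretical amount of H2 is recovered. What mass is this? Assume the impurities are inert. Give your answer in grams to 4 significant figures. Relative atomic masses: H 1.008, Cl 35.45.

3.210 g

Pure HCl available = 140.2 g × 0.917 = 128.56 g.
M(HCl) = 1.008 + 35.45 = 36.458 g/mol.
M(H2) = 2(1.008) = 2.016 g/mol.
n(HCl) = 128.56 g / 36.458 g/mol = 3.5263 mol.
From the equation the HCl:H2 mole ratio is 2:1, so n(H2) = 3.5263 × 1/2 = 1.7632 mol.
Mass of H2 = 1.7632 mol × 2.016 g/mol = 3.5546 g.
Actual mass collected = 3.5546 g × 0.903 = 3.2098 g.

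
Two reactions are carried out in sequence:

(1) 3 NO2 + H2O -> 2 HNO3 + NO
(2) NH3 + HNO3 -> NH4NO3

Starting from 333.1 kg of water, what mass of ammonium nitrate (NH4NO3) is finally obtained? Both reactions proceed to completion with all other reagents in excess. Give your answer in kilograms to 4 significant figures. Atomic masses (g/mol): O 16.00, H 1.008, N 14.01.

M(H2O) = 2(1.008) + 16.00 = 18.016 g/mol.
M(NH4NO3) = 2(14.01) + 4(1.008) + 3(16.00) = 80.052 g/mol.
333.1 kg = 333100 g.
n(H2O) = 333100 / 18.016 = 18489 mol.
Step 1 gives a 1:2 ratio of H2O to HNO3, so n(HNO3) = 36978 mol.
In step 2 the HNO3:NH4NO3 ratio is 1:1, so n(NH4NO3) = 36978 mol.
Mass of NH4NO3 = 36978 × 80.052 = 2.9602 × 10^6 g = 2960 kg.

2960 kg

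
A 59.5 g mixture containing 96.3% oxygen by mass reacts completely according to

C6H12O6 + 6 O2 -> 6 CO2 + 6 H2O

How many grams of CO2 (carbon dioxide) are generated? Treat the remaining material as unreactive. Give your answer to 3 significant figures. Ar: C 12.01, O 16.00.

Mass of pure O2 = 59.5 g × 0.963 = 57.30 g.
M(O2) = 2(16.00) = 32.00 g/mol.
M(CO2) = 12.01 + 2(16.00) = 44.01 g/mol.
n(O2) = 57.30 g / 32.00 g/mol = 1.791 mol.
From the equation the O2:CO2 mole ratio is 6:6, so n(CO2) = 1.791 × 6/6 = 1.791 mol.
Mass of CO2 = 1.791 mol × 44.01 g/mol = 78.80 g.

78.8 g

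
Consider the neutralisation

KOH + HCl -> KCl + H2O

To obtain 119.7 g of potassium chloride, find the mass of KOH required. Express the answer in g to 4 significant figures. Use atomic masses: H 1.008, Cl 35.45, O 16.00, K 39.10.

M(KCl) = 39.10 + 35.45 = 74.55 g/mol.
M(KOH) = 39.10 + 16.00 + 1.008 = 56.108 g/mol.
n(KCl) = 119.70 g / 74.55 g/mol = 1.6056 mol.
From the equation the KCl:KOH mole ratio is 1:1, so n(KOH) = 1.6056 × 1/1 = 1.6056 mol.
Mass of KOH = 1.6056 mol × 56.108 g/mol = 90.089 g.

90.09 g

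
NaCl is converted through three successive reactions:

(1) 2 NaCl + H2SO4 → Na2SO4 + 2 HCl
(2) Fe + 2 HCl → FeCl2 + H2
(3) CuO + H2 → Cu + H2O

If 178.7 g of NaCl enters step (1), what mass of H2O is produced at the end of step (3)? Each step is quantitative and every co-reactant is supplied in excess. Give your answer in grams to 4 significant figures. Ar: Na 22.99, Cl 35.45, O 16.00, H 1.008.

27.54 g

M(NaCl) = 22.99 + 35.45 = 58.44 g/mol.
M(H2O) = 2(1.008) + 16.00 = 18.016 g/mol.
n(NaCl) = 178.7 / 58.44 = 3.0578 mol.
Reaction (1): NaCl→HCl ratio 2:2 ⇒ n(HCl) = 3.0578 mol.
Reaction (2): HCl→H2 ratio 2:1 ⇒ n(H2) = 1.5289 mol.
Reaction (3): H2→H2O ratio 1:1 ⇒ n(H2O) = 1.5289 mol.
Mass of H2O = 1.5289 × 18.016 = 27.545 g.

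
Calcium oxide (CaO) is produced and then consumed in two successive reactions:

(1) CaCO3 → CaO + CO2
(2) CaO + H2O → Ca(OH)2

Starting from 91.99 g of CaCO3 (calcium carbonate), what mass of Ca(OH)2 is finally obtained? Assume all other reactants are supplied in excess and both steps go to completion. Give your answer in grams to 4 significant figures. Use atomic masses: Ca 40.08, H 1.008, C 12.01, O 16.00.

68.10 g

M(CaCO3) = 40.08 + 12.01 + 3(16.00) = 100.09 g/mol.
M(Ca(OH)2) = 40.08 + 2(16.00) + 2(1.008) = 74.096 g/mol.
n(CaCO3) = 91.990 / 100.09 = 0.91907 mol.
Step 1 gives a 1:1 ratio of CaCO3 to CaO, so n(CaO) = 0.91907 mol.
In step 2 the CaO:Ca(OH)2 ratio is 1:1, so n(Ca(OH)2) = 0.91907 mol.
Mass of Ca(OH)2 = 0.91907 × 74.096 = 68.100 g.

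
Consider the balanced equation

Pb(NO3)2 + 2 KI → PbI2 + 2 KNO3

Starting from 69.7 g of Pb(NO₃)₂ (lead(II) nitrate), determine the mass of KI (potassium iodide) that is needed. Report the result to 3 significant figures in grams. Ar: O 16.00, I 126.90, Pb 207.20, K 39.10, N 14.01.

69.9 g

M(Pb(NO3)2) = 207.20 + 2(14.01) + 6(16.00) = 331.22 g/mol.
M(KI) = 39.10 + 126.90 = 166.00 g/mol.
n(Pb(NO3)2) = 69.70 g / 331.22 g/mol = 0.2104 mol.
From the equation the Pb(NO3)2:KI mole ratio is 1:2, so n(KI) = 0.2104 × 2/1 = 0.4209 mol.
Mass of KI = 0.4209 mol × 166.00 g/mol = 69.86 g.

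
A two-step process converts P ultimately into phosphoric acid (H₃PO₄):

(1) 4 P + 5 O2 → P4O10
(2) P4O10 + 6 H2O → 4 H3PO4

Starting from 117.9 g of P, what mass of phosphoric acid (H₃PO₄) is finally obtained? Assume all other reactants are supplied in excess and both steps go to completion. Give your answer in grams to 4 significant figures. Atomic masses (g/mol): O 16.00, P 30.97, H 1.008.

M(P) = 30.97 g/mol.
M(H3PO4) = 3(1.008) + 30.97 + 4(16.00) = 97.994 g/mol.
n(P) = 117.90 / 30.97 = 3.8069 mol.
Step 1 gives a 4:1 ratio of P to P4O10, so n(P4O10) = 0.95173 mol.
In step 2 the P4O10:H3PO4 ratio is 1:4, so n(H3PO4) = 3.8069 mol.
Mass of H3PO4 = 3.8069 × 97.994 = 373.05 g.

373.1 g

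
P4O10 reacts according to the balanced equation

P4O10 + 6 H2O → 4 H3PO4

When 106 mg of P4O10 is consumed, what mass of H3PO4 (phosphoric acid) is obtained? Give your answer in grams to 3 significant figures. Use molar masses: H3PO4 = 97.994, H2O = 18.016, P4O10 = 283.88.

0.146 g

Convert: 106 mg = 0.1060 g.
n(P4O10) = 0.1060 g / 283.88 g/mol = 0.0003734 mol.
From the equation the P4O10:H3PO4 mole ratio is 1:4, so n(H3PO4) = 0.0003734 × 4/1 = 0.001494 mol.
Mass of H3PO4 = 0.001494 mol × 97.994 g/mol = 0.1464 g.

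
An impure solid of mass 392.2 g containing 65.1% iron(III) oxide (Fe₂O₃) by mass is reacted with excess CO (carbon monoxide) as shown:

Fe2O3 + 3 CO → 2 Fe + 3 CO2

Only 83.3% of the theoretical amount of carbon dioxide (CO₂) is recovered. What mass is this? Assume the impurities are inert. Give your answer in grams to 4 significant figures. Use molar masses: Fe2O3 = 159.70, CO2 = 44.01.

175.8 g

Pure Fe2O3 available = 392.2 g × 0.651 = 255.32 g.
n(Fe2O3) = 255.32 g / 159.70 g/mol = 1.5988 mol.
From the equation the Fe2O3:CO2 mole ratio is 1:3, so n(CO2) = 1.5988 × 3/1 = 4.7963 mol.
Mass of CO2 = 4.7963 mol × 44.01 g/mol = 211.08 g.
Actual mass collected = 211.08 g × 0.833 = 175.83 g.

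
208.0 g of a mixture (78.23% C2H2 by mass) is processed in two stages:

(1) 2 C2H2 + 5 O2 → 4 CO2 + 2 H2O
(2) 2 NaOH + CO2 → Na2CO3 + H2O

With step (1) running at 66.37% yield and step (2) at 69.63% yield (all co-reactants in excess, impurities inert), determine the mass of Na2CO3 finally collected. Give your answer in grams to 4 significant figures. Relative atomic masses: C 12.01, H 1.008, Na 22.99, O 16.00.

612.2 g

Pure C2H2 = 208.0 × 0.7823 = 162.72 g.
M(C2H2) = 2(12.01) + 2(1.008) = 26.036 g/mol.
M(Na2CO3) = 2(22.99) + 12.01 + 3(16.00) = 105.99 g/mol.
n(C2H2) = 162.72 / 26.036 = 6.2497 mol.
Step 1 (C2H2:CO2 = 2:4): theoretical n(CO2) = 12.499 mol; at 66.37% yield, n(CO2) = 8.2959 mol.
Step 2 (CO2:Na2CO3 = 1:1): theoretical n(Na2CO3) = 8.2959 mol, so theoretical mass = 8.2959 × 105.99 = 879.28 g.
At 69.63% yield, actual mass of Na2CO3 = 879.28 × 0.6963 = 612.25 g.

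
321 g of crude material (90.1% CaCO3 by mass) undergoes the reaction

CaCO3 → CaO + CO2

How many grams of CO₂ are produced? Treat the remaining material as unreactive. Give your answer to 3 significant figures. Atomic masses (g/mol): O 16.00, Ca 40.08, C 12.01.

127 g

Mass of pure CaCO3 = 321 g × 0.901 = 289.2 g.
M(CaCO3) = 40.08 + 12.01 + 3(16.00) = 100.09 g/mol.
M(CO2) = 12.01 + 2(16.00) = 44.01 g/mol.
n(CaCO3) = 289.2 g / 100.09 g/mol = 2.890 mol.
From the equation the CaCO3:CO2 mole ratio is 1:1, so n(CO2) = 2.890 × 1/1 = 2.890 mol.
Mass of CO2 = 2.890 mol × 44.01 g/mol = 127.2 g.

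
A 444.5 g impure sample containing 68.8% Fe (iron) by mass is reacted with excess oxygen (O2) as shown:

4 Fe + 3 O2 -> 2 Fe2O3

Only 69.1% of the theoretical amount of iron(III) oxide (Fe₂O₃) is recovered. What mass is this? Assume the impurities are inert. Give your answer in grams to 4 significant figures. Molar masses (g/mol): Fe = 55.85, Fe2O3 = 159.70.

Pure Fe available = 444.5 g × 0.688 = 305.82 g.
n(Fe) = 305.82 g / 55.85 g/mol = 5.4757 mol.
From the equation the Fe:Fe2O3 mole ratio is 4:2, so n(Fe2O3) = 5.4757 × 2/4 = 2.7378 mol.
Mass of Fe2O3 = 2.7378 mol × 159.70 g/mol = 437.23 g.
Actual mass collected = 437.23 g × 0.691 = 302.13 g.

302.1 g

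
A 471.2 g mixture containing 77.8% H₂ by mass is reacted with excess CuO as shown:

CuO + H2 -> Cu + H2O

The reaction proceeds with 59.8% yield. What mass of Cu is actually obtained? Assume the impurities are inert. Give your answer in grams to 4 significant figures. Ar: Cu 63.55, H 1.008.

6911 g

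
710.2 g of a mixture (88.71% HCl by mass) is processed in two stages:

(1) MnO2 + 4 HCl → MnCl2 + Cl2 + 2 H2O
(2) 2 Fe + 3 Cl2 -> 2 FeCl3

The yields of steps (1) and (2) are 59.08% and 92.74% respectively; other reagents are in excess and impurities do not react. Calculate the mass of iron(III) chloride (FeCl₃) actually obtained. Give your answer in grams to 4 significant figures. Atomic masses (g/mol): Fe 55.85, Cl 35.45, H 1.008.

Pure HCl = 710.2 × 0.8871 = 630.02 g.
M(HCl) = 1.008 + 35.45 = 36.458 g/mol.
M(FeCl3) = 55.85 + 3(35.45) = 162.20 g/mol.
n(HCl) = 630.02 / 36.458 = 17.281 mol.
Step 1 (HCl:Cl2 = 4:1): theoretical n(Cl2) = 4.3202 mol; at 59.08% yield, n(Cl2) = 2.5524 mol.
Step 2 (Cl2:FeCl3 = 3:2): theoretical n(FeCl3) = 1.7016 mol, so theoretical mass = 1.7016 × 162.20 = 275.99 g.
At 92.74% yield, actual mass of FeCl3 = 275.99 × 0.9274 = 255.96 g.

256.0 g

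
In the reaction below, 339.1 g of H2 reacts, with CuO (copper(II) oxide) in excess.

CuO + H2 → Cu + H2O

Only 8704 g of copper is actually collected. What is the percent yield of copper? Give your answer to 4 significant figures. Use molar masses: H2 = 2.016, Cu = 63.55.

n(H2) = 339.10 g / 2.016 g/mol = 168.20 mol.
From the equation the H2:Cu mole ratio is 1:1, so n(Cu) = 168.20 × 1/1 = 168.20 mol.
Mass of Cu = 168.20 mol × 63.55 g/mol = 10689 g.
This is the theoretical yield. Percent yield = 8704 g / 10689 g × 100% = 81.427%.

81.43 %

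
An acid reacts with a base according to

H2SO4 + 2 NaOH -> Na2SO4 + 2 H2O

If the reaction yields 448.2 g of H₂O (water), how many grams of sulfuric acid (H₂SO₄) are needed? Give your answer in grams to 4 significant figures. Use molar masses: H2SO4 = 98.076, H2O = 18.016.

1220 g

n(H2O) = 448.20 g / 18.016 g/mol = 24.878 mol.
From the equation the H2O:H2SO4 mole ratio is 2:1, so n(H2SO4) = 24.878 × 1/2 = 12.439 mol.
Mass of H2SO4 = 12.439 mol × 98.076 g/mol = 1220.0 g.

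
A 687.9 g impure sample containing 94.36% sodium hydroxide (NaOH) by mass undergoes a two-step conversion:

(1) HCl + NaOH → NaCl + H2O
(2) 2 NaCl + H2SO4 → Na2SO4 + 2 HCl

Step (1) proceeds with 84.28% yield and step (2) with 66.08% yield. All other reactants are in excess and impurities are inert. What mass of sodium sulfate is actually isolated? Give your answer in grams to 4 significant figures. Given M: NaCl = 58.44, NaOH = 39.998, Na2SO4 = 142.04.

641.9 g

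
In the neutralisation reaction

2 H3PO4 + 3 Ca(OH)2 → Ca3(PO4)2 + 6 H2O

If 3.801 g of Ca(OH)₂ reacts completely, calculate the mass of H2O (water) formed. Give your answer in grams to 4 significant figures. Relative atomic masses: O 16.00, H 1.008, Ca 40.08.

M(Ca(OH)2) = 40.08 + 2(16.00) + 2(1.008) = 74.096 g/mol.
M(H2O) = 2(1.008) + 16.00 = 18.016 g/mol.
n(Ca(OH)2) = 3.8010 g / 74.096 g/mol = 0.051298 mol.
From the equation the Ca(OH)2:H2O mole ratio is 3:6, so n(H2O) = 0.051298 × 6/3 = 0.10260 mol.
Mass of H2O = 0.10260 mol × 18.016 g/mol = 1.8484 g.

1.848 g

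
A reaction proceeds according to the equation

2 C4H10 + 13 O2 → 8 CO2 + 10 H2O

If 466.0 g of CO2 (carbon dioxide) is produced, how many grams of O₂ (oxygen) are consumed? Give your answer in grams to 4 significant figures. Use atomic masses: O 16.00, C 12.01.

M(CO2) = 12.01 + 2(16.00) = 44.01 g/mol.
M(O2) = 2(16.00) = 32.00 g/mol.
n(CO2) = 466.00 g / 44.01 g/mol = 10.589 mol.
From the equation the CO2:O2 mole ratio is 8:13, so n(O2) = 10.589 × 13/8 = 17.206 mol.
Mass of O2 = 17.206 mol × 32.00 g/mol = 550.60 g.

550.6 g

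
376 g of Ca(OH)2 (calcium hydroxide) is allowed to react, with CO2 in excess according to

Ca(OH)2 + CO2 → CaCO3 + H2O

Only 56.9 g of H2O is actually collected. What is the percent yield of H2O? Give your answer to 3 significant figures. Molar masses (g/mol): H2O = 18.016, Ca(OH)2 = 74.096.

62.2 %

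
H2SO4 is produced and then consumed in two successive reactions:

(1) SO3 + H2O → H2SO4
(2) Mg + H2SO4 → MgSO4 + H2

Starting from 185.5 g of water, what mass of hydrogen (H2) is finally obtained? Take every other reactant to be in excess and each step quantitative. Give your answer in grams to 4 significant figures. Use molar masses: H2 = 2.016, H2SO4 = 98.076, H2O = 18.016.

n(H2O) = 185.50 / 18.016 = 10.296 mol.
Step 1 gives a 1:1 ratio of H2O to H2SO4, so n(H2SO4) = 10.296 mol.
In step 2 the H2SO4:H2 ratio is 1:1, so n(H2) = 10.296 mol.
Mass of H2 = 10.296 × 2.016 = 20.758 g.

20.76 g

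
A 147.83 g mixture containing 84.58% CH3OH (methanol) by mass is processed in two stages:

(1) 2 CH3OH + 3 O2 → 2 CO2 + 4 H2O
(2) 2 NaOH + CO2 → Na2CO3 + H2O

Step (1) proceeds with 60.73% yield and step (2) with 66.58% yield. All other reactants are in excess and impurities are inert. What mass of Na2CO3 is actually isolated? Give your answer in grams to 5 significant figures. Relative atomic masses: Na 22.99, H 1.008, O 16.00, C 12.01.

Pure CH3OH = 147.83 × 0.8458 = 125.035 g.
M(CH3OH) = 12.01 + 4(1.008) + 16.00 = 32.042 g/mol.
M(Na2CO3) = 2(22.99) + 12.01 + 3(16.00) = 105.99 g/mol.
n(CH3OH) = 125.035 / 32.042 = 3.90221 mol.
Step 1 (CH3OH:CO2 = 2:2): theoretical n(CO2) = 3.90221 mol; at 60.73% yield, n(CO2) = 2.36981 mol.
Step 2 (CO2:Na2CO3 = 1:1): theoretical n(Na2CO3) = 2.36981 mol, so theoretical mass = 2.36981 × 105.99 = 251.176 g.
At 66.58% yield, actual mass of Na2CO3 = 251.176 × 0.6658 = 167.233 g.

167.23 g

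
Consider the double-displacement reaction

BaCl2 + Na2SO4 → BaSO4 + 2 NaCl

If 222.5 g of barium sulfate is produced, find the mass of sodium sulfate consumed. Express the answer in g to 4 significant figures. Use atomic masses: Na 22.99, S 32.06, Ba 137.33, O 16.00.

135.4 g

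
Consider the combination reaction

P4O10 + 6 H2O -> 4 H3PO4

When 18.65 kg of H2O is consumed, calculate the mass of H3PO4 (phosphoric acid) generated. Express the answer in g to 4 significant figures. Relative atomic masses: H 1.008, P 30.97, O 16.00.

67630 g

M(H2O) = 2(1.008) + 16.00 = 18.016 g/mol.
M(H3PO4) = 3(1.008) + 30.97 + 4(16.00) = 97.994 g/mol.
Convert: 18.65 kg = 18650 g.
n(H2O) = 18650 g / 18.016 g/mol = 1035.2 mol.
From the equation the H2O:H3PO4 mole ratio is 6:4, so n(H3PO4) = 1035.2 × 4/6 = 690.13 mol.
Mass of H3PO4 = 690.13 mol × 97.994 g/mol = 67628 g.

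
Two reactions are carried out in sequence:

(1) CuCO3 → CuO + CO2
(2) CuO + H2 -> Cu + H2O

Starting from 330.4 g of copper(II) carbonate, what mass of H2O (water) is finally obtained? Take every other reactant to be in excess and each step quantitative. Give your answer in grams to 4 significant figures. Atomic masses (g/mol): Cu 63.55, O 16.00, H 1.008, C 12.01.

M(CuCO3) = 63.55 + 12.01 + 3(16.00) = 123.56 g/mol.
M(H2O) = 2(1.008) + 16.00 = 18.016 g/mol.
n(CuCO3) = 330.40 / 123.56 = 2.6740 mol.
Step 1 gives a 1:1 ratio of CuCO3 to CuO, so n(CuO) = 2.6740 mol.
In step 2 the CuO:H2O ratio is 1:1, so n(H2O) = 2.6740 mol.
Mass of H2O = 2.6740 × 18.016 = 48.175 g.

48.17 g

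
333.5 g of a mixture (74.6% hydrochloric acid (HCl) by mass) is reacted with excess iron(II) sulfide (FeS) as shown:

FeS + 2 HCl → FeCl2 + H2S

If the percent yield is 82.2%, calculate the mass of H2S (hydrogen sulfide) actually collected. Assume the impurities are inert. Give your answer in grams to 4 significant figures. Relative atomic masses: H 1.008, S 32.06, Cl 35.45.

95.57 g

Pure HCl available = 333.5 g × 0.746 = 248.79 g.
M(HCl) = 1.008 + 35.45 = 36.458 g/mol.
M(H2S) = 2(1.008) + 32.06 = 34.076 g/mol.
n(HCl) = 248.79 g / 36.458 g/mol = 6.8240 mol.
From the equation the HCl:H2S mole ratio is 2:1, so n(H2S) = 6.8240 × 1/2 = 3.4120 mol.
Mass of H2S = 3.4120 mol × 34.076 g/mol = 116.27 g.
Actual mass collected = 116.27 g × 0.822 = 95.572 g.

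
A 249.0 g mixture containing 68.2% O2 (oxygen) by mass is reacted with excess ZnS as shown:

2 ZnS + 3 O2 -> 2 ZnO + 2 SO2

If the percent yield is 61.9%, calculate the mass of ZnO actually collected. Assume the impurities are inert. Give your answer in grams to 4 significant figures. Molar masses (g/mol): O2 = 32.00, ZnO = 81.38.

178.2 g

Pure O2 available = 249.0 g × 0.682 = 169.82 g.
n(O2) = 169.82 g / 32.00 g/mol = 5.3068 mol.
From the equation the O2:ZnO mole ratio is 3:2, so n(ZnO) = 5.3068 × 2/3 = 3.5379 mol.
Mass of ZnO = 3.5379 mol × 81.38 g/mol = 287.91 g.
Actual mass collected = 287.91 g × 0.619 = 178.22 g.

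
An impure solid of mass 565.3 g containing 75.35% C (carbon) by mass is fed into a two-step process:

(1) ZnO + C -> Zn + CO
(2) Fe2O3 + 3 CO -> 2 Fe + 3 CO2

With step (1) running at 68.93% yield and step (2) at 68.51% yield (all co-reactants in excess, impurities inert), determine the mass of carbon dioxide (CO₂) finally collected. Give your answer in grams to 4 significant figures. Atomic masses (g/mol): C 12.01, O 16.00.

Pure C = 565.3 × 0.7535 = 425.95 g.
M(C) = 12.01 g/mol.
M(CO2) = 12.01 + 2(16.00) = 44.01 g/mol.
n(C) = 425.95 / 12.01 = 35.467 mol.
Step 1 (C:CO = 1:1): theoretical n(CO) = 35.467 mol; at 68.93% yield, n(CO) = 24.447 mol.
Step 2 (CO:CO2 = 3:3): theoretical n(CO2) = 24.447 mol, so theoretical mass = 24.447 × 44.01 = 1075.9 g.
At 68.51% yield, actual mass of CO2 = 1075.9 × 0.6851 = 737.11 g.

737.1 g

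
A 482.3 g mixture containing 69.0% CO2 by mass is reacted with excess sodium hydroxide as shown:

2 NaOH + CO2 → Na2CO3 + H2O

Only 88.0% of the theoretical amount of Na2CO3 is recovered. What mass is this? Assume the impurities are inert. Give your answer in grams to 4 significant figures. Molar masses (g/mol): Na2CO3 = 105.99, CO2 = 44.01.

705.3 g

Pure CO2 available = 482.3 g × 0.690 = 332.79 g.
n(CO2) = 332.79 g / 44.01 g/mol = 7.5616 mol.
From the equation the CO2:Na2CO3 mole ratio is 1:1, so n(Na2CO3) = 7.5616 × 1/1 = 7.5616 mol.
Mass of Na2CO3 = 7.5616 mol × 105.99 g/mol = 801.46 g.
Actual mass collected = 801.46 g × 0.880 = 705.28 g.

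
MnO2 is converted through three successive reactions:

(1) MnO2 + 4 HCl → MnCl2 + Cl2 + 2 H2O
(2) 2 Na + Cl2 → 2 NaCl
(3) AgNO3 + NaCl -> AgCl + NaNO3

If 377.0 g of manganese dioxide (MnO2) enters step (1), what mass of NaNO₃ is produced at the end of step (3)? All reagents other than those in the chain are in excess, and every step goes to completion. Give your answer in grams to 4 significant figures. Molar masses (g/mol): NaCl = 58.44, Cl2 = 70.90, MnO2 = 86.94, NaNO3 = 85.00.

737.2 g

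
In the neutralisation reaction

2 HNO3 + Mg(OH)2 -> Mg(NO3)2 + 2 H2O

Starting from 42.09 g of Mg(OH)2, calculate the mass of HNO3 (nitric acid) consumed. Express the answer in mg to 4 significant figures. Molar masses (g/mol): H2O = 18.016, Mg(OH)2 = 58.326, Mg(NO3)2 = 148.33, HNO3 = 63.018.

n(Mg(OH)2) = 42.090 g / 58.326 g/mol = 0.72163 mol.
From the equation the Mg(OH)2:HNO3 mole ratio is 1:2, so n(HNO3) = 0.72163 × 2/1 = 1.4433 mol.
Mass of HNO3 = 1.4433 mol × 63.018 g/mol = 90.952 g.
Converting to mg: 90.952 g = 90950 mg.

90950 mg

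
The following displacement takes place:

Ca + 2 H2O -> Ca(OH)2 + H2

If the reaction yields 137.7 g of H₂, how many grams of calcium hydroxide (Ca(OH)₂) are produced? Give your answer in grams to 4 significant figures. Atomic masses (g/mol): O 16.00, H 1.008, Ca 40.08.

5061 g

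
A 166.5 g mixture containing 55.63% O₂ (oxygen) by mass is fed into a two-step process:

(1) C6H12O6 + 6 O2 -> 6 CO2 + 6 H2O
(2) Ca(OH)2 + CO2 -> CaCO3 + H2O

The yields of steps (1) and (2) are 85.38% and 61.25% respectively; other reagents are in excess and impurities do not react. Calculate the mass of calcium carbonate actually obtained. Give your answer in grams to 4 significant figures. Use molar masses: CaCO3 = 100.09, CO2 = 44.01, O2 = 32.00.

151.5 g

Pure O2 = 166.5 × 0.5563 = 92.624 g.
n(O2) = 92.624 / 32.00 = 2.8945 mol.
Step 1 (O2:CO2 = 6:6): theoretical n(CO2) = 2.8945 mol; at 85.38% yield, n(CO2) = 2.4713 mol.
Step 2 (CO2:CaCO3 = 1:1): theoretical n(CaCO3) = 2.4713 mol, so theoretical mass = 2.4713 × 100.09 = 247.35 g.
At 61.25% yield, actual mass of CaCO3 = 247.35 × 0.6125 = 151.50 g.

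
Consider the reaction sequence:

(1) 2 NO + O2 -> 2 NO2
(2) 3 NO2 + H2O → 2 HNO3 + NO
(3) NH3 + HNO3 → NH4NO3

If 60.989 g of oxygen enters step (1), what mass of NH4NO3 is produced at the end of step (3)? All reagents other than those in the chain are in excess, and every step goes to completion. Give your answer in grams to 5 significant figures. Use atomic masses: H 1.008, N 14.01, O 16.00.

203.43 g

M(O2) = 2(16.00) = 32.00 g/mol.
M(NH4NO3) = 2(14.01) + 4(1.008) + 3(16.00) = 80.052 g/mol.
n(O2) = 60.989 / 32.00 = 1.90591 mol.
Reaction (1): O2→NO2 ratio 1:2 ⇒ n(NO2) = 3.81181 mol.
Reaction (2): NO2→HNO3 ratio 3:2 ⇒ n(HNO3) = 2.54121 mol.
Reaction (3): HNO3→NH4NO3 ratio 1:1 ⇒ n(NH4NO3) = 2.54121 mol.
Mass of NH4NO3 = 2.54121 × 80.052 = 203.429 g.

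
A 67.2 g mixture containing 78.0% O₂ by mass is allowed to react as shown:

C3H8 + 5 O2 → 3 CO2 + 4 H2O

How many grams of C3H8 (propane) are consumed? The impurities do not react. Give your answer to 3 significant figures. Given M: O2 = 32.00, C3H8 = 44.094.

Mass of pure O2 = 67.2 g × 0.780 = 52.42 g.
n(O2) = 52.42 g / 32.00 g/mol = 1.638 mol.
From the equation the O2:C3H8 mole ratio is 5:1, so n(C3H8) = 1.638 × 1/5 = 0.3276 mol.
Mass of C3H8 = 0.3276 mol × 44.094 g/mol = 14.45 g.

14.4 g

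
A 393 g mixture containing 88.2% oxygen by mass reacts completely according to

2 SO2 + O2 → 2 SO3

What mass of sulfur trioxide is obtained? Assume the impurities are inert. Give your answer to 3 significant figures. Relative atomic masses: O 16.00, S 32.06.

1730 g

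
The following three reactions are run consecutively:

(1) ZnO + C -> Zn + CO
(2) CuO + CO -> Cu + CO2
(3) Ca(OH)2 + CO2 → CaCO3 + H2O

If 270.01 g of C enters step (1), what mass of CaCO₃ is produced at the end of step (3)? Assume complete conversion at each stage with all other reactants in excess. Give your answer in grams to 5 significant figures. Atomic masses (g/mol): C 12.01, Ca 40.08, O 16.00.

2250.2 g

M(C) = 12.01 g/mol.
M(CaCO3) = 40.08 + 12.01 + 3(16.00) = 100.09 g/mol.
n(C) = 270.01 / 12.01 = 22.4821 mol.
Reaction (1): C→CO ratio 1:1 ⇒ n(CO) = 22.4821 mol.
Reaction (2): CO→CO2 ratio 1:1 ⇒ n(CO2) = 22.4821 mol.
Reaction (3): CO2→CaCO3 ratio 1:1 ⇒ n(CaCO3) = 22.4821 mol.
Mass of CaCO3 = 22.4821 × 100.09 = 2250.23 g.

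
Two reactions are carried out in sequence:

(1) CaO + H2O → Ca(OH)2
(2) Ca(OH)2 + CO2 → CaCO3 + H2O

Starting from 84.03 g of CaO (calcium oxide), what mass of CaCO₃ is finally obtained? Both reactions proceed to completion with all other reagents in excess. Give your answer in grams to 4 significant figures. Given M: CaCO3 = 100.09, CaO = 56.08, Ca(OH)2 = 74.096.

n(CaO) = 84.030 / 56.08 = 1.4984 mol.
Step 1 gives a 1:1 ratio of CaO to Ca(OH)2, so n(Ca(OH)2) = 1.4984 mol.
In step 2 the Ca(OH)2:CaCO3 ratio is 1:1, so n(CaCO3) = 1.4984 mol.
Mass of CaCO3 = 1.4984 × 100.09 = 149.97 g.

150.0 g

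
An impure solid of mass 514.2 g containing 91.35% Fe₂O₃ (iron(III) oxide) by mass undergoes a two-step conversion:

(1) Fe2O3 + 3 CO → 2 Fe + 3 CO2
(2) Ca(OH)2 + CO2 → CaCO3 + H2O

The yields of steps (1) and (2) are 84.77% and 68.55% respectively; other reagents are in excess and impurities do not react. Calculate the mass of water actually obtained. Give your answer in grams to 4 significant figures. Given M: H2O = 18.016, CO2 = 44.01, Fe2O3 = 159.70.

92.38 g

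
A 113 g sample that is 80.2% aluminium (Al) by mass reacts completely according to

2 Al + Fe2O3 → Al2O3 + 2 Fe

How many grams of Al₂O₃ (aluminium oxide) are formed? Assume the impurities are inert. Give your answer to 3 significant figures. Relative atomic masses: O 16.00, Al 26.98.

171 g

Mass of pure Al = 113 g × 0.802 = 90.63 g.
M(Al) = 26.98 g/mol.
M(Al2O3) = 2(26.98) + 3(16.00) = 101.96 g/mol.
n(Al) = 90.63 g / 26.98 g/mol = 3.359 mol.
From the equation the Al:Al2O3 mole ratio is 2:1, so n(Al2O3) = 3.359 × 1/2 = 1.680 mol.
Mass of Al2O3 = 1.680 mol × 101.96 g/mol = 171.2 g.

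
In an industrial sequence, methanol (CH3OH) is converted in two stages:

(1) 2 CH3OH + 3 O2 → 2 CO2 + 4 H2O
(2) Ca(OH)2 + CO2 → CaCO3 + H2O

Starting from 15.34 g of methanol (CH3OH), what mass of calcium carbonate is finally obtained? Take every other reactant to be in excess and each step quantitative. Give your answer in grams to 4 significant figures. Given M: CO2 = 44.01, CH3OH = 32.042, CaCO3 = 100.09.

n(CH3OH) = 15.340 / 32.042 = 0.47875 mol.
Step 1 gives a 2:2 ratio of CH3OH to CO2, so n(CO2) = 0.47875 mol.
In step 2 the CO2:CaCO3 ratio is 1:1, so n(CaCO3) = 0.47875 mol.
Mass of CaCO3 = 0.47875 × 100.09 = 47.918 g.

47.92 g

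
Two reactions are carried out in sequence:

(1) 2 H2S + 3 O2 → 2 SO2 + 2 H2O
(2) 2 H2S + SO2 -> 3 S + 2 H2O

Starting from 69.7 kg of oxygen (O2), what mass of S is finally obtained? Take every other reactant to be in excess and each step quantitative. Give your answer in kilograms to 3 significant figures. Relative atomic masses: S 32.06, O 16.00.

140 kg

M(O2) = 2(16.00) = 32.00 g/mol.
M(S) = 32.06 g/mol.
69.7 kg = 69700 g.
n(O2) = 69700 / 32.00 = 2178 mol.
Step 1 gives a 3:2 ratio of O2 to SO2, so n(SO2) = 1452 mol.
In step 2 the SO2:S ratio is 1:3, so n(S) = 4356 mol.
Mass of S = 4356 × 32.06 = 139700 g = 140 kg.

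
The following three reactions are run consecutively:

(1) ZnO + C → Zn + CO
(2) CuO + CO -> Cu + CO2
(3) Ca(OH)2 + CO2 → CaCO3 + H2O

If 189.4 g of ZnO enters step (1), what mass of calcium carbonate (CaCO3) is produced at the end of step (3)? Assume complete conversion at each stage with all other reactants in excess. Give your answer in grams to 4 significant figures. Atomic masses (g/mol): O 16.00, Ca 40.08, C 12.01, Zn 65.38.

232.9 g

M(ZnO) = 65.38 + 16.00 = 81.38 g/mol.
M(CaCO3) = 40.08 + 12.01 + 3(16.00) = 100.09 g/mol.
n(ZnO) = 189.4 / 81.38 = 2.3274 mol.
Reaction (1): ZnO→CO ratio 1:1 ⇒ n(CO) = 2.3274 mol.
Reaction (2): CO→CO2 ratio 1:1 ⇒ n(CO2) = 2.3274 mol.
Reaction (3): CO2→CaCO3 ratio 1:1 ⇒ n(CaCO3) = 2.3274 mol.
Mass of CaCO3 = 2.3274 × 100.09 = 232.94 g.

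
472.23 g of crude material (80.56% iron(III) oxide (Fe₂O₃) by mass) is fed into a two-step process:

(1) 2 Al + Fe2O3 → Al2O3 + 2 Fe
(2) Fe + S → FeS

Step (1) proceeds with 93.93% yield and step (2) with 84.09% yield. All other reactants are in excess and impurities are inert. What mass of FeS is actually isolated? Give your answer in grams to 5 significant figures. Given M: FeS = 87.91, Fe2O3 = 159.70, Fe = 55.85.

Pure Fe2O3 = 472.23 × 0.8056 = 380.428 g.
n(Fe2O3) = 380.428 / 159.70 = 2.38214 mol.
Step 1 (Fe2O3:Fe = 1:2): theoretical n(Fe) = 4.76429 mol; at 93.93% yield, n(Fe) = 4.47510 mol.
Step 2 (Fe:FeS = 1:1): theoretical n(FeS) = 4.47510 mol, so theoretical mass = 4.47510 × 87.91 = 393.406 g.
At 84.09% yield, actual mass of FeS = 393.406 × 0.8409 = 330.815 g.

330.81 g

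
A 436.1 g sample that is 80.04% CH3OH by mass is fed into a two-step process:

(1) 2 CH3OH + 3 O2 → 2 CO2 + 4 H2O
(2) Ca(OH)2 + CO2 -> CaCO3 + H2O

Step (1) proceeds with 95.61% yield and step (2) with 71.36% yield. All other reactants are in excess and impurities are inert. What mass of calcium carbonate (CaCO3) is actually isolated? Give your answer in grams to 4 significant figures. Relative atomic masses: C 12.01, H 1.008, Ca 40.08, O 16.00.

743.9 g

Pure CH3OH = 436.1 × 0.8004 = 349.05 g.
M(CH3OH) = 12.01 + 4(1.008) + 16.00 = 32.042 g/mol.
M(CaCO3) = 40.08 + 12.01 + 3(16.00) = 100.09 g/mol.
n(CH3OH) = 349.05 / 32.042 = 10.894 mol.
Step 1 (CH3OH:CO2 = 2:2): theoretical n(CO2) = 10.894 mol; at 95.61% yield, n(CO2) = 10.415 mol.
Step 2 (CO2:CaCO3 = 1:1): theoretical n(CaCO3) = 10.415 mol, so theoretical mass = 10.415 × 100.09 = 1042.5 g.
At 71.36% yield, actual mass of CaCO3 = 1042.5 × 0.7136 = 743.91 g.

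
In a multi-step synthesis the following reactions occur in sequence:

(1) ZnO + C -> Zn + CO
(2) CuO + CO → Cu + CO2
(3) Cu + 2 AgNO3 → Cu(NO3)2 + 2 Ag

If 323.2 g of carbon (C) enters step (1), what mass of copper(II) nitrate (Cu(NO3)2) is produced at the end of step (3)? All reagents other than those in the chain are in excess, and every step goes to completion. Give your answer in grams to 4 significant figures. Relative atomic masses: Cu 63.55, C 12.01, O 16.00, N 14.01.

M(C) = 12.01 g/mol.
M(Cu(NO3)2) = 63.55 + 2(14.01) + 6(16.00) = 187.57 g/mol.
n(C) = 323.2 / 12.01 = 26.911 mol.
Reaction (1): C→CO ratio 1:1 ⇒ n(CO) = 26.911 mol.
Reaction (2): CO→Cu ratio 1:1 ⇒ n(Cu) = 26.911 mol.
Reaction (3): Cu→Cu(NO3)2 ratio 1:1 ⇒ n(Cu(NO3)2) = 26.911 mol.
Mass of Cu(NO3)2 = 26.911 × 187.57 = 5047.7 g.

5048 g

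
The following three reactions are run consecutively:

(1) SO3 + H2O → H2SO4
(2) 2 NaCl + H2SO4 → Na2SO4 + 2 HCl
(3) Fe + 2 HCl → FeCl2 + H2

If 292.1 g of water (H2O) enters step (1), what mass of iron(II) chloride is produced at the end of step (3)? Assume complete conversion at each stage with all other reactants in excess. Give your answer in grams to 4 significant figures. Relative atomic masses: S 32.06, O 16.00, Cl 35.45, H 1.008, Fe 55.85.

2055 g

M(H2O) = 2(1.008) + 16.00 = 18.016 g/mol.
M(FeCl2) = 55.85 + 2(35.45) = 126.75 g/mol.
n(H2O) = 292.1 / 18.016 = 16.213 mol.
Reaction (1): H2O→H2SO4 ratio 1:1 ⇒ n(H2SO4) = 16.213 mol.
Reaction (2): H2SO4→HCl ratio 1:2 ⇒ n(HCl) = 32.427 mol.
Reaction (3): HCl→FeCl2 ratio 2:1 ⇒ n(FeCl2) = 16.213 mol.
Mass of FeCl2 = 16.213 × 126.75 = 2055.0 g.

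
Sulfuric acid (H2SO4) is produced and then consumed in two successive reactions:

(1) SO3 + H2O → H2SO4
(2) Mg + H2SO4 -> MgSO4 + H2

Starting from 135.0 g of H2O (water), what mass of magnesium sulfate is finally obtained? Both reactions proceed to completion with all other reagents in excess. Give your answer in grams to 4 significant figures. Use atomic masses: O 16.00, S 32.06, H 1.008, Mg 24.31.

M(H2O) = 2(1.008) + 16.00 = 18.016 g/mol.
M(MgSO4) = 24.31 + 32.06 + 4(16.00) = 120.37 g/mol.
n(H2O) = 135.00 / 18.016 = 7.4933 mol.
Step 1 gives a 1:1 ratio of H2O to H2SO4, so n(H2SO4) = 7.4933 mol.
In step 2 the H2SO4:MgSO4 ratio is 1:1, so n(MgSO4) = 7.4933 mol.
Mass of MgSO4 = 7.4933 × 120.37 = 901.97 g.

902.0 g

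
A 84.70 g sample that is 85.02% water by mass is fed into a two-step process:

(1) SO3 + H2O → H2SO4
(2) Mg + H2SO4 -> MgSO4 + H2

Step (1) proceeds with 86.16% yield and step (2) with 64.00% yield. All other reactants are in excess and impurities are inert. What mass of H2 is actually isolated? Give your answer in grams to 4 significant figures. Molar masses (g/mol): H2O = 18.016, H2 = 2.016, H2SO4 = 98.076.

Pure H2O = 84.70 × 0.8502 = 72.012 g.
n(H2O) = 72.012 / 18.016 = 3.9971 mol.
Step 1 (H2O:H2SO4 = 1:1): theoretical n(H2SO4) = 3.9971 mol; at 86.16% yield, n(H2SO4) = 3.4439 mol.
Step 2 (H2SO4:H2 = 1:1): theoretical n(H2) = 3.4439 mol, so theoretical mass = 3.4439 × 2.016 = 6.9429 g.
At 64.00% yield, actual mass of H2 = 6.9429 × 0.6400 = 4.4435 g.

4.443 g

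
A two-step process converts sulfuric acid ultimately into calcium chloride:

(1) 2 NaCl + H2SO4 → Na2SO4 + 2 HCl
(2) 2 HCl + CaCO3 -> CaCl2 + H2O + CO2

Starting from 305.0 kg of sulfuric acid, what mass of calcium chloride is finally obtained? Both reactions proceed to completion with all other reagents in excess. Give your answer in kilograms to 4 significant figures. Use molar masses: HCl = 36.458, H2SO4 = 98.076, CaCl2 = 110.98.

305.0 kg = 305000 g.
n(H2SO4) = 305000 / 98.076 = 3109.8 mol.
Step 1 gives a 1:2 ratio of H2SO4 to HCl, so n(HCl) = 6219.7 mol.
In step 2 the HCl:CaCl2 ratio is 2:1, so n(CaCl2) = 3109.8 mol.
Mass of CaCl2 = 3109.8 × 110.98 = 345130 g = 345.1 kg.

345.1 kg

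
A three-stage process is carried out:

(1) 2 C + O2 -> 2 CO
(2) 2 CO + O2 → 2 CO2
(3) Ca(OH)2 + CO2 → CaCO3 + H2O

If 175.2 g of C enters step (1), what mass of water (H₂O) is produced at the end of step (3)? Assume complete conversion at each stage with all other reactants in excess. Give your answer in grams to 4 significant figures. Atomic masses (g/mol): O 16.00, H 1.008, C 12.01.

262.8 g

M(C) = 12.01 g/mol.
M(H2O) = 2(1.008) + 16.00 = 18.016 g/mol.
n(C) = 175.2 / 12.01 = 14.588 mol.
Reaction (1): C→CO ratio 2:2 ⇒ n(CO) = 14.588 mol.
Reaction (2): CO→CO2 ratio 2:2 ⇒ n(CO2) = 14.588 mol.
Reaction (3): CO2→H2O ratio 1:1 ⇒ n(H2O) = 14.588 mol.
Mass of H2O = 14.588 × 18.016 = 262.81 g.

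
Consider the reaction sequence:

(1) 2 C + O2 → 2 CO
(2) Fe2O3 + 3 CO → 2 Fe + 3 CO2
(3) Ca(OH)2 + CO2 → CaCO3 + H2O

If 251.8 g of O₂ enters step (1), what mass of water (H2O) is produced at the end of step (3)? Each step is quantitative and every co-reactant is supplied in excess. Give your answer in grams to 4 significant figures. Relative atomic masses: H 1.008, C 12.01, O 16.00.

283.5 g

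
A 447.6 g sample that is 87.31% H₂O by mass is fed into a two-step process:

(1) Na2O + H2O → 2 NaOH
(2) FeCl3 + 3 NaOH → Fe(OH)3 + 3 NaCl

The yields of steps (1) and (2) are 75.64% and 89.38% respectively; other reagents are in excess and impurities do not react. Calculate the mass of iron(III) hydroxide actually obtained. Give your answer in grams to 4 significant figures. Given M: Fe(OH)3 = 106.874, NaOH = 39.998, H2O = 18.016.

1045 g

Pure H2O = 447.6 × 0.8731 = 390.80 g.
n(H2O) = 390.80 / 18.016 = 21.692 mol.
Step 1 (H2O:NaOH = 1:2): theoretical n(NaOH) = 43.384 mol; at 75.64% yield, n(NaOH) = 32.815 mol.
Step 2 (NaOH:Fe(OH)3 = 3:1): theoretical n(Fe(OH)3) = 10.938 mol, so theoretical mass = 10.938 × 106.874 = 1169.0 g.
At 89.38% yield, actual mass of Fe(OH)3 = 1169.0 × 0.8938 = 1044.9 g.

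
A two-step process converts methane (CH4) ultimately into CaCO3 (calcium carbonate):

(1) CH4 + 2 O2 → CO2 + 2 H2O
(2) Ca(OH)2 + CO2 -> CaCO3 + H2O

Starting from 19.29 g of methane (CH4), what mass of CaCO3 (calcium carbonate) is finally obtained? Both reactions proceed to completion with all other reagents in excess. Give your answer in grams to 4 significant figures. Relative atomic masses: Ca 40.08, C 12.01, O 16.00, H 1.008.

M(CH4) = 12.01 + 4(1.008) = 16.042 g/mol.
M(CaCO3) = 40.08 + 12.01 + 3(16.00) = 100.09 g/mol.
n(CH4) = 19.290 / 16.042 = 1.2025 mol.
Step 1 gives a 1:1 ratio of CH4 to CO2, so n(CO2) = 1.2025 mol.
In step 2 the CO2:CaCO3 ratio is 1:1, so n(CaCO3) = 1.2025 mol.
Mass of CaCO3 = 1.2025 × 100.09 = 120.36 g.

120.4 g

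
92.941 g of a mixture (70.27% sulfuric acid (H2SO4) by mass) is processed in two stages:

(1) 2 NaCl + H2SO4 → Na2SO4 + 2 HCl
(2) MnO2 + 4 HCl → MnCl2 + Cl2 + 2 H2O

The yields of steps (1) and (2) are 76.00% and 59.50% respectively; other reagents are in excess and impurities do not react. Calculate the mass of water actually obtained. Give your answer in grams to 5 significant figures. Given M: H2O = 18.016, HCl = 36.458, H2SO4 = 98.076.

5.4250 g

Pure H2SO4 = 92.941 × 0.7027 = 65.3096 g.
n(H2SO4) = 65.3096 / 98.076 = 0.665908 mol.
Step 1 (H2SO4:HCl = 1:2): theoretical n(HCl) = 1.33182 mol; at 76.00% yield, n(HCl) = 1.01218 mol.
Step 2 (HCl:H2O = 4:2): theoretical n(H2O) = 0.506090 mol, so theoretical mass = 0.506090 × 18.016 = 9.11773 g.
At 59.50% yield, actual mass of H2O = 9.11773 × 0.5950 = 5.42505 g.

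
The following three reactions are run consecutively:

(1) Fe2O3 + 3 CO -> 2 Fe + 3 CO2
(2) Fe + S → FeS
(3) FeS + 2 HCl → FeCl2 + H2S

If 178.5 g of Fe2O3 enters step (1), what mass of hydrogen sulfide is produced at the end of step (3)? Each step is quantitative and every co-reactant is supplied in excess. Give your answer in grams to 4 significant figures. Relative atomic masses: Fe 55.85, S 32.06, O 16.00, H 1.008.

M(Fe2O3) = 2(55.85) + 3(16.00) = 159.70 g/mol.
M(H2S) = 2(1.008) + 32.06 = 34.076 g/mol.
n(Fe2O3) = 178.5 / 159.70 = 1.1177 mol.
Reaction (1): Fe2O3→Fe ratio 1:2 ⇒ n(Fe) = 2.2354 mol.
Reaction (2): Fe→FeS ratio 1:1 ⇒ n(FeS) = 2.2354 mol.
Reaction (3): FeS→H2S ratio 1:1 ⇒ n(H2S) = 2.2354 mol.
Mass of H2S = 2.2354 × 34.076 = 76.175 g.

76.17 g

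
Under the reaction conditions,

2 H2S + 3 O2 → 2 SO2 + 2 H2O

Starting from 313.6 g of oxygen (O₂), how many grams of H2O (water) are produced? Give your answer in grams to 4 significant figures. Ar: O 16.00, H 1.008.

117.7 g

M(O2) = 2(16.00) = 32.00 g/mol.
M(H2O) = 2(1.008) + 16.00 = 18.016 g/mol.
n(O2) = 313.60 g / 32.00 g/mol = 9.8000 mol.
From the equation the O2:H2O mole ratio is 3:2, so n(H2O) = 9.8000 × 2/3 = 6.5333 mol.
Mass of H2O = 6.5333 mol × 18.016 g/mol = 117.70 g.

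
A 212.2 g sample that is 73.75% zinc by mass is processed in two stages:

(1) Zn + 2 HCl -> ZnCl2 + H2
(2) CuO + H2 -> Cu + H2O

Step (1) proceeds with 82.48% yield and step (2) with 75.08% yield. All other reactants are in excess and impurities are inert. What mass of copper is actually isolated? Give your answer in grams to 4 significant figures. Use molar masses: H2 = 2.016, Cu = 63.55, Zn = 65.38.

94.20 g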